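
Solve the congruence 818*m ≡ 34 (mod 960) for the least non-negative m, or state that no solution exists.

473

gcd(818, 960) = 2, and 2 | 34, so solutions exist.
Divide through by 2: 409*m = 17 (mod 480).
409⁻¹ ≡ 169 (mod 480).
m ≡ 169*17 ≡ 473 (mod 480).
The smallest non-negative solution is m = 473.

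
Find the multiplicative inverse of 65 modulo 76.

69

Apply the Euclidean algorithm and back-substitute:
76 = 1×65 + 11
65 = 5×11 + 10
11 = 1×10 + 1
10 = 10×1 + 0
gcd(65, 76) = 1, so the inverse exists.
Back-substitute for 1:
1 = 1×11 − 1×10
  = −1×65 + 6×11
  = 6×76 − 7×65
So 65⁻¹ ≡ −7 ≡ 69 (mod 76).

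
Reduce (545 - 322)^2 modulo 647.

557

545 - 322 = 223
(223)^2 ≡ 557 (mod 647)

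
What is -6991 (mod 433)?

370

-6991 = -17·433 + 370, so -6991 ≡ 370 (mod 433).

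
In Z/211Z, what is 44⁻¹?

24

Apply the Euclidean algorithm and back-substitute:
211 = 4·44 + 35
44 = 1·35 + 9
35 = 3·9 + 8
9 = 1·8 + 1
8 = 8·1 + 0
gcd(44, 211) = 1, so the inverse exists.
Back-substitute for 1:
1 = 1·9 − 1·8
  = −1·35 + 4·9
  = 4·44 − 5·35
  = −5·211 + 24·44
So 44⁻¹ ≡ 24 (mod 211).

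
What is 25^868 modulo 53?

16

Using repeated squaring:
25^1 ≡ 25 (mod 53)
25^2 ≡ 25^2 = 625 ≡ 42 (mod 53)
25^4 ≡ 42^2 = 1764 ≡ 15 (mod 53)
25^8 ≡ 15^2 = 225 ≡ 13 (mod 53)
25^16 ≡ 13^2 = 169 ≡ 10 (mod 53)
25^32 ≡ 10^2 = 100 ≡ 47 (mod 53)
25^64 ≡ 47^2 = 2209 ≡ 36 (mod 53)
25^128 ≡ 36^2 = 1296 ≡ 24 (mod 53)
25^256 ≡ 24^2 = 576 ≡ 46 (mod 53)
25^512 ≡ 46^2 = 2116 ≡ 49 (mod 53)
25^868 = 25^512 · 25^256 · 25^64 · 25^32 · 25^4 ≡ 49 · 46 · 36 · 47 · 15 (mod 53).
Accumulate the product:
49 · 46 = 2254 ≡ 28
28 · 36 = 1008 ≡ 1
1 · 47 = 47
47 · 15 = 705 ≡ 16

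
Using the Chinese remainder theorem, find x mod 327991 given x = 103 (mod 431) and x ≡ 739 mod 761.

431⁻¹ mod 761: 431*648 ≡ 1 (mod 761), so 431⁻¹ ≡ 648.
x = 103 + 431*((739 − 103)*648 mod 761) = 103 + 431*427 = 184140.

184140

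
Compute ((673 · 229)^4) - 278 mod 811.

769

673 · 229 = 154117 ≡ 27 (mod 811)
(27)^4 ≡ 236 (mod 811)
236 - 278 = -42 ≡ 769 (mod 811)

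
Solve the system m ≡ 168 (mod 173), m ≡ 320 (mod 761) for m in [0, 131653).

52068

173⁻¹ mod 761: 173*22 ≡ 1 (mod 761), so 173⁻¹ ≡ 22.
m = 168 + 173*((320 − 168)*22 mod 761) = 168 + 173*300 = 52068.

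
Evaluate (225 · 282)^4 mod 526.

225 · 282 = 63450 ≡ 330 (mod 526)
(330)^4 ≡ 324 (mod 526)

324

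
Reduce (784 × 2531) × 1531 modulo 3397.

1751

784 × 2531 = 1984304 ≡ 456 (mod 3397)
456 × 1531 = 698136 ≡ 1751 (mod 3397)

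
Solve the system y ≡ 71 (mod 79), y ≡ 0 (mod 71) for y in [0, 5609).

79⁻¹ mod 71: 79*9 ≡ 1 (mod 71), so 79⁻¹ ≡ 9.
y = 71 + 79*((0 − 71)*9 mod 71) = 71 + 79*0 = 71.

71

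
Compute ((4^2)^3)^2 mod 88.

(4)^2 ≡ 16 (mod 88)
(16)^3 ≡ 48 (mod 88)
(48)^2 ≡ 16 (mod 88)

16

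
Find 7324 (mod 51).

31

7324 = 143·51 + 31, so 7324 ≡ 31 (mod 51).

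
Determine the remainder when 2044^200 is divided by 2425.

576

Compute successive squares:
200 in binary is 11001000, i.e. 200 = 128 + 64 + 8.
2044^1 ≡ 2044 (mod 2425)
2044^2 ≡ 2044^2 = 4177936 ≡ 2086 (mod 2425)
2044^4 ≡ 2086^2 = 4351396 ≡ 946 (mod 2425)
2044^8 ≡ 946^2 = 894916 ≡ 91 (mod 2425)
2044^16 ≡ 91^2 = 8281 ≡ 1006 (mod 2425)
2044^32 ≡ 1006^2 = 1012036 ≡ 811 (mod 2425)
2044^64 ≡ 811^2 = 657721 ≡ 546 (mod 2425)
2044^128 ≡ 546^2 = 298116 ≡ 2266 (mod 2425)
2044^200 = 2044^128 · 2044^64 · 2044^8 ≡ 2266 · 546 · 91 (mod 2425).
Accumulate the product:
2266 · 546 = 1237236 ≡ 486
486 · 91 = 44226 ≡ 576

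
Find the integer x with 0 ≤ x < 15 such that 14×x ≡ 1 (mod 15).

Run the extended Euclidean algorithm:
15 = 1·14 + 1
14 = 14·1 + 0
gcd(14, 15) = 1, so the inverse exists.
Bézout: 1 = 1·15 − 1·14.
So 14⁻¹ ≡ −1 ≡ 14 (mod 15).

14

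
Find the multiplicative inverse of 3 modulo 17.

Run the extended Euclidean algorithm:
17 = 5·3 + 2
3 = 1·2 + 1
2 = 2·1 + 0
gcd(3, 17) = 1, so the inverse exists.
Bézout: 1 = −1·17 + 6·3.
So 3⁻¹ ≡ 6 (mod 17).

6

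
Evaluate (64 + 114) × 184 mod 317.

64 + 114 = 178
178 × 184 = 32752 ≡ 101 (mod 317)

101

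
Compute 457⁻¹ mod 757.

487

Run the extended Euclidean algorithm:
757 = 1*457 + 300
457 = 1*300 + 157
300 = 1*157 + 143
157 = 1*143 + 14
143 = 10*14 + 3
14 = 4*3 + 2
3 = 1*2 + 1
2 = 2*1 + 0
gcd(457, 757) = 1, so the inverse exists.
Back-substitute for 1:
1 = 1*3 − 1*2
  = −1*14 + 5*3
  = 5*143 − 51*14
  = −51*157 + 56*143
  = 56*300 − 107*157
  = −107*457 + 163*300
  = 163*757 − 270*457
So 457⁻¹ ≡ −270 ≡ 487 (mod 757).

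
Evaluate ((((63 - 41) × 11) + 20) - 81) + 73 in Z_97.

60

63 - 41 = 22
22 × 11 = 242 ≡ 48 (mod 97)
48 + 20 = 68
68 - 81 = -13 ≡ 84 (mod 97)
84 + 73 = 157 ≡ 60 (mod 97)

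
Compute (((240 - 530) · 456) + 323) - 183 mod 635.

615

240 - 530 = -290 ≡ 345 (mod 635)
345 · 456 = 157320 ≡ 475 (mod 635)
475 + 323 = 798 ≡ 163 (mod 635)
163 - 183 = -20 ≡ 615 (mod 635)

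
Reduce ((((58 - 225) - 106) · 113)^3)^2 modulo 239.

58 - 225 = -167 ≡ 72 (mod 239)
72 - 106 = -34 ≡ 205 (mod 239)
205 · 113 = 23165 ≡ 221 (mod 239)
(221)^3 ≡ 143 (mod 239)
(143)^2 ≡ 134 (mod 239)

134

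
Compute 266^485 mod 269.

By square-and-multiply:
485 in binary is 111100101, i.e. 485 = 256 + 128 + 64 + 32 + 4 + 1.
266^1 ≡ 266 (mod 269)
266^2 ≡ 266^2 = 70756 ≡ 9 (mod 269)
266^4 ≡ 9^2 = 81 (mod 269)
266^8 ≡ 81^2 = 6561 ≡ 105 (mod 269)
266^16 ≡ 105^2 = 11025 ≡ 265 (mod 269)
266^32 ≡ 265^2 = 70225 ≡ 16 (mod 269)
266^64 ≡ 16^2 = 256 (mod 269)
266^128 ≡ 256^2 = 65536 ≡ 169 (mod 269)
266^256 ≡ 169^2 = 28561 ≡ 47 (mod 269)
266^485 = 266^256 · 266^128 · 266^64 · 266^32 · 266^4 · 266^1 ≡ 47 · 169 · 256 · 16 · 81 · 266 (mod 269).
Accumulate the product:
47 · 169 = 7943 ≡ 142
142 · 256 = 36352 ≡ 37
37 · 16 = 592 ≡ 54
54 · 81 = 4374 ≡ 70
70 · 266 = 18620 ≡ 59

59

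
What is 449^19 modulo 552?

353

19 in binary is 10011, i.e. 19 = 16 + 2 + 1.
449^1 ≡ 449 (mod 552)
449^2 ≡ 449^2 = 201601 ≡ 121 (mod 552)
449^4 ≡ 121^2 = 14641 ≡ 289 (mod 552)
449^8 ≡ 289^2 = 83521 ≡ 169 (mod 552)
449^16 ≡ 169^2 = 28561 ≡ 409 (mod 552)
449^19 = 449^16 × 449^2 × 449^1 ≡ 409 × 121 × 449 (mod 552).
Accumulate the product:
409 × 121 = 49489 ≡ 361
361 × 449 = 162089 ≡ 353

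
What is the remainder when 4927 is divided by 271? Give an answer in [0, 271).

49

4927 = 18*271 + 49, so 4927 ≡ 49 (mod 271).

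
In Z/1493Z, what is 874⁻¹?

Run the extended Euclidean algorithm:
1493 = 1*874 + 619
874 = 1*619 + 255
619 = 2*255 + 109
255 = 2*109 + 37
109 = 2*37 + 35
37 = 1*35 + 2
35 = 17*2 + 1
2 = 2*1 + 0
gcd(874, 1493) = 1, so the inverse exists.
Back-substitute for 1:
1 = 1*35 − 17*2
  = −17*37 + 18*35
  = 18*109 − 53*37
  = −53*255 + 124*109
  = 124*619 − 301*255
  = −301*874 + 425*619
  = 425*1493 − 726*874
So 874⁻¹ ≡ −726 ≡ 767 (mod 1493).

767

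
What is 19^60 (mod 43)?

Compute successive squares:
60 in binary is 111100, i.e. 60 = 32 + 16 + 8 + 4.
19^1 ≡ 19 (mod 43)
19^2 ≡ 19^2 = 361 ≡ 17 (mod 43)
19^4 ≡ 17^2 = 289 ≡ 31 (mod 43)
19^8 ≡ 31^2 = 961 ≡ 15 (mod 43)
19^16 ≡ 15^2 = 225 ≡ 10 (mod 43)
19^32 ≡ 10^2 = 100 ≡ 14 (mod 43)
19^60 = 19^32 × 19^16 × 19^8 × 19^4 ≡ 14 × 10 × 15 × 31 (mod 43).
Accumulate the product:
14 × 10 = 140 ≡ 11
11 × 15 = 165 ≡ 36
36 × 31 = 1116 ≡ 41

41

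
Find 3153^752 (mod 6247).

1328

3153^1 ≡ 3153 (mod 6247)
3153^2 ≡ 3153^2 = 9941409 ≡ 2432 (mod 6247)
3153^4 ≡ 2432^2 = 5914624 ≡ 4962 (mod 6247)
3153^8 ≡ 4962^2 = 24621444 ≡ 2017 (mod 6247)
3153^16 ≡ 2017^2 = 4068289 ≡ 1492 (mod 6247)
3153^32 ≡ 1492^2 = 2226064 ≡ 2132 (mod 6247)
3153^64 ≡ 2132^2 = 4545424 ≡ 3855 (mod 6247)
3153^128 ≡ 3855^2 = 14861025 ≡ 5659 (mod 6247)
3153^256 ≡ 5659^2 = 32024281 ≡ 2159 (mod 6247)
3153^512 ≡ 2159^2 = 4661281 ≡ 1019 (mod 6247)
3153^752 = 3153^512 · 3153^128 · 3153^64 · 3153^32 · 3153^16 ≡ 1019 · 5659 · 3855 · 2132 · 1492 (mod 6247).
Accumulate the product:
1019 · 5659 = 5766521 ≡ 540
540 · 3855 = 2081700 ≡ 1449
1449 · 2132 = 3089268 ≡ 3250
3250 · 1492 = 4849000 ≡ 1328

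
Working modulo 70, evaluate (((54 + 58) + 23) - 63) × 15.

30

54 + 58 = 112 ≡ 42 (mod 70)
42 + 23 = 65
65 - 63 = 2
2 × 15 = 30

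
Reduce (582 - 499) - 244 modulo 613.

452

582 - 499 = 83
83 - 244 = -161 ≡ 452 (mod 613)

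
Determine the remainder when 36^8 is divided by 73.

2

36^1 ≡ 36 (mod 73)
36^2 ≡ 36^2 = 1296 ≡ 55 (mod 73)
36^4 ≡ 55^2 = 3025 ≡ 32 (mod 73)
36^8 ≡ 32^2 = 1024 ≡ 2 (mod 73)
So 36^8 ≡ 2 (mod 73).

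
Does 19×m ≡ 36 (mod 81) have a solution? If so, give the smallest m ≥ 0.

36

gcd(19, 81) = 1, so a unique solution mod 81 exists.
19⁻¹ ≡ 64 (mod 81).
m ≡ 64×36 ≡ 36 (mod 81).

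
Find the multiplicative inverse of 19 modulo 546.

115

546 = 28·19 + 14
19 = 1·14 + 5
14 = 2·5 + 4
5 = 1·4 + 1
4 = 4·1 + 0
gcd(19, 546) = 1, so the inverse exists.
Back-substitute for 1:
1 = 1·5 − 1·4
  = −1·14 + 3·5
  = 3·19 − 4·14
  = −4·546 + 115·19
So 19⁻¹ ≡ 115 (mod 546).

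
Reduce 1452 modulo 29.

1452 = 50×29 + 2, so 1452 ≡ 2 (mod 29).

2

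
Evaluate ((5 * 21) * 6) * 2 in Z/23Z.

18

5 * 21 = 105 ≡ 13 (mod 23)
13 * 6 = 78 ≡ 9 (mod 23)
9 * 2 = 18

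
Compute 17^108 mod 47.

Compute successive squares:
108 in binary is 1101100, i.e. 108 = 64 + 32 + 8 + 4.
17^1 ≡ 17 (mod 47)
17^2 ≡ 17^2 = 289 ≡ 7 (mod 47)
17^4 ≡ 7^2 = 49 ≡ 2 (mod 47)
17^8 ≡ 2^2 = 4 (mod 47)
17^16 ≡ 4^2 = 16 (mod 47)
17^32 ≡ 16^2 = 256 ≡ 21 (mod 47)
17^64 ≡ 21^2 = 441 ≡ 18 (mod 47)
17^108 = 17^64 · 17^32 · 17^8 · 17^4 ≡ 18 · 21 · 4 · 2 (mod 47).
Accumulate the product:
18 · 21 = 378 ≡ 2
2 · 4 = 8
8 · 2 = 16

16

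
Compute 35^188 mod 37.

34

By square-and-multiply:
188 in binary is 10111100, i.e. 188 = 128 + 32 + 16 + 8 + 4.
35^1 ≡ 35 (mod 37)
35^2 ≡ 35^2 = 1225 ≡ 4 (mod 37)
35^4 ≡ 4^2 = 16 (mod 37)
35^8 ≡ 16^2 = 256 ≡ 34 (mod 37)
35^16 ≡ 34^2 = 1156 ≡ 9 (mod 37)
35^32 ≡ 9^2 = 81 ≡ 7 (mod 37)
35^64 ≡ 7^2 = 49 ≡ 12 (mod 37)
35^128 ≡ 12^2 = 144 ≡ 33 (mod 37)
35^188 = 35^128 × 35^32 × 35^16 × 35^8 × 35^4 ≡ 33 × 7 × 9 × 34 × 16 (mod 37).
Accumulate the product:
33 × 7 = 231 ≡ 9
9 × 9 = 81 ≡ 7
7 × 34 = 238 ≡ 16
16 × 16 = 256 ≡ 34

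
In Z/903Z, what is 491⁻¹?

743

903 = 1×491 + 412
491 = 1×412 + 79
412 = 5×79 + 17
79 = 4×17 + 11
17 = 1×11 + 6
11 = 1×6 + 5
6 = 1×5 + 1
5 = 5×1 + 0
gcd(491, 903) = 1, so the inverse exists.
Back-substitute for 1:
1 = 1×6 − 1×5
  = −1×11 + 2×6
  = 2×17 − 3×11
  = −3×79 + 14×17
  = 14×412 − 73×79
  = −73×491 + 87×412
  = 87×903 − 160×491
So 491⁻¹ ≡ −160 ≡ 743 (mod 903).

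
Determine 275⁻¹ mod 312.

59

By the extended Euclidean algorithm:
312 = 1*275 + 37
275 = 7*37 + 16
37 = 2*16 + 5
16 = 3*5 + 1
5 = 5*1 + 0
gcd(275, 312) = 1, so the inverse exists.
Back-substitute for 1:
1 = 1*16 − 3*5
  = −3*37 + 7*16
  = 7*275 − 52*37
  = −52*312 + 59*275
So 275⁻¹ ≡ 59 (mod 312).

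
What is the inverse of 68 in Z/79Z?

43

79 = 1*68 + 11
68 = 6*11 + 2
11 = 5*2 + 1
2 = 2*1 + 0
gcd(68, 79) = 1, so the inverse exists.
Bézout: 1 = 31*79 − 36*68.
So 68⁻¹ ≡ −36 ≡ 43 (mod 79).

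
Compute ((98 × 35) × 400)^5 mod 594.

98 × 35 = 3430 ≡ 460 (mod 594)
460 × 400 = 184000 ≡ 454 (mod 594)
(454)^5 ≡ 34 (mod 594)

34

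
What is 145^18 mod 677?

224

18 in binary is 10010, i.e. 18 = 16 + 2.
145^1 ≡ 145 (mod 677)
145^2 ≡ 145^2 = 21025 ≡ 38 (mod 677)
145^4 ≡ 38^2 = 1444 ≡ 90 (mod 677)
145^8 ≡ 90^2 = 8100 ≡ 653 (mod 677)
145^16 ≡ 653^2 = 426409 ≡ 576 (mod 677)
145^18 = 145^16 · 145^2 ≡ 576 · 38 (mod 677).
576 · 38 = 21888 ≡ 224 (mod 677).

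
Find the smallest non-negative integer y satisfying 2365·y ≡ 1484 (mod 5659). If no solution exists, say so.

gcd(2365, 5659) = 1, so a unique solution mod 5659 exists.
2365⁻¹ ≡ 3795 (mod 5659).
y ≡ 3795·1484 ≡ 1075 (mod 5659).

1075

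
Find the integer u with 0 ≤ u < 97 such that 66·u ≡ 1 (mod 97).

Run the extended Euclidean algorithm:
97 = 1×66 + 31
66 = 2×31 + 4
31 = 7×4 + 3
4 = 1×3 + 1
3 = 3×1 + 0
gcd(66, 97) = 1, so the inverse exists.
Bézout: 1 = −17×97 + 25×66.
So 66⁻¹ ≡ 25 (mod 97).

25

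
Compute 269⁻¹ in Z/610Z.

Run the extended Euclidean algorithm:
610 = 2*269 + 72
269 = 3*72 + 53
72 = 1*53 + 19
53 = 2*19 + 15
19 = 1*15 + 4
15 = 3*4 + 3
4 = 1*3 + 1
3 = 3*1 + 0
gcd(269, 610) = 1, so the inverse exists.
Bézout: 1 = 71*610 − 161*269.
So 269⁻¹ ≡ −161 ≡ 449 (mod 610).

449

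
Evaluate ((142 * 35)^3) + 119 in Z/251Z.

117

142 * 35 = 4970 ≡ 201 (mod 251)
(201)^3 ≡ 249 (mod 251)
249 + 119 = 368 ≡ 117 (mod 251)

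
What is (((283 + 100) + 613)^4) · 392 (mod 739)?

283 + 100 = 383
383 + 613 = 996 ≡ 257 (mod 739)
(257)^4 ≡ 428 (mod 739)
428 · 392 = 167776 ≡ 23 (mod 739)

23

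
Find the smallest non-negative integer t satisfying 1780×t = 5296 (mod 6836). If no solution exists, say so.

556

gcd(1780, 6836) = 4, and 4 | 5296, so solutions exist.
Divide through by 4: 445×t ≡ 1324 mod 1709.
445⁻¹ ≡ 1348 (mod 1709).
t ≡ 1348×1324 ≡ 556 (mod 1709).
The smallest non-negative solution is t = 556.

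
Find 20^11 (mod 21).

11 in binary is 1011, i.e. 11 = 8 + 2 + 1.
20^1 ≡ 20 (mod 21)
20^2 ≡ 20^2 = 400 ≡ 1 (mod 21)
20^4 ≡ 1^2 = 1 (mod 21)
20^8 ≡ 1^2 = 1 (mod 21)
20^11 = 20^8 * 20^2 * 20^1 ≡ 1 * 1 * 20 (mod 21).
Accumulate the product:
1 * 1 = 1
1 * 20 = 20

20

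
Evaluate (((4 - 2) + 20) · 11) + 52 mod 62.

4 - 2 = 2
2 + 20 = 22
22 · 11 = 242 ≡ 56 (mod 62)
56 + 52 = 108 ≡ 46 (mod 62)

46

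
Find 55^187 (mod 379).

325

By square-and-multiply:
187 in binary is 10111011, i.e. 187 = 128 + 32 + 16 + 8 + 2 + 1.
55^1 ≡ 55 (mod 379)
55^2 ≡ 55^2 = 3025 ≡ 372 (mod 379)
55^4 ≡ 372^2 = 138384 ≡ 49 (mod 379)
55^8 ≡ 49^2 = 2401 ≡ 127 (mod 379)
55^16 ≡ 127^2 = 16129 ≡ 211 (mod 379)
55^32 ≡ 211^2 = 44521 ≡ 178 (mod 379)
55^64 ≡ 178^2 = 31684 ≡ 227 (mod 379)
55^128 ≡ 227^2 = 51529 ≡ 364 (mod 379)
55^187 = 55^128 * 55^32 * 55^16 * 55^8 * 55^2 * 55^1 ≡ 364 * 178 * 211 * 127 * 372 * 55 (mod 379).
Accumulate the product:
364 * 178 = 64792 ≡ 362
362 * 211 = 76382 ≡ 203
203 * 127 = 25781 ≡ 9
9 * 372 = 3348 ≡ 316
316 * 55 = 17380 ≡ 325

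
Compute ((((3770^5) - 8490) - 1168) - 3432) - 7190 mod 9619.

(3770)^5 ≡ 7890 (mod 9619)
7890 - 8490 = -600 ≡ 9019 (mod 9619)
9019 - 1168 = 7851
7851 - 3432 = 4419
4419 - 7190 = -2771 ≡ 6848 (mod 9619)

6848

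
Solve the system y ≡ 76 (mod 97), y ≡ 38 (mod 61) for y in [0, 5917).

4247

97⁻¹ mod 61: 97×39 ≡ 1 (mod 61), so 97⁻¹ ≡ 39.
y = 76 + 97×((38 − 76)×39 mod 61) = 76 + 97×43 = 4247.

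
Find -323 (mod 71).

32

-323 = -5·71 + 32, so -323 ≡ 32 (mod 71).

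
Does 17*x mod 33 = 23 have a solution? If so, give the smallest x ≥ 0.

13

gcd(17, 33) = 1, so a unique solution mod 33 exists.
17⁻¹ ≡ 2 (mod 33).
x ≡ 2*23 ≡ 13 (mod 33).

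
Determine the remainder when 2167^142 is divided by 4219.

1809

Using repeated squaring:
142 in binary is 10001110, i.e. 142 = 128 + 8 + 4 + 2.
2167^1 ≡ 2167 (mod 4219)
2167^2 ≡ 2167^2 = 4695889 ≡ 142 (mod 4219)
2167^4 ≡ 142^2 = 20164 ≡ 3288 (mod 4219)
2167^8 ≡ 3288^2 = 10810944 ≡ 1866 (mod 4219)
2167^16 ≡ 1866^2 = 3481956 ≡ 1281 (mod 4219)
2167^32 ≡ 1281^2 = 1640961 ≡ 3989 (mod 4219)
2167^64 ≡ 3989^2 = 15912121 ≡ 2272 (mod 4219)
2167^128 ≡ 2272^2 = 5161984 ≡ 2147 (mod 4219)
2167^142 = 2167^128 * 2167^8 * 2167^4 * 2167^2 ≡ 2147 * 1866 * 3288 * 142 (mod 4219).
Accumulate the product:
2147 * 1866 = 4006302 ≡ 2471
2471 * 3288 = 8124648 ≡ 3073
3073 * 142 = 436366 ≡ 1809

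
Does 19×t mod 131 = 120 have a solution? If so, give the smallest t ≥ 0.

gcd(19, 131) = 1, so a unique solution mod 131 exists.
19⁻¹ ≡ 69 (mod 131).
t ≡ 69×120 ≡ 27 (mod 131).

27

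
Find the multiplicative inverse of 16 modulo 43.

Apply the Euclidean algorithm and back-substitute:
43 = 2*16 + 11
16 = 1*11 + 5
11 = 2*5 + 1
5 = 5*1 + 0
gcd(16, 43) = 1, so the inverse exists.
Bézout: 1 = 3*43 − 8*16.
So 16⁻¹ ≡ −8 ≡ 35 (mod 43).

35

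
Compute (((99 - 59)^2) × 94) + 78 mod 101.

99 - 59 = 40
(40)^2 ≡ 85 (mod 101)
85 × 94 = 7990 ≡ 11 (mod 101)
11 + 78 = 89

89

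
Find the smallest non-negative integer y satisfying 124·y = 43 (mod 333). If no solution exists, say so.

46

gcd(124, 333) = 1, so a unique solution mod 333 exists.
124⁻¹ ≡ 94 (mod 333).
y ≡ 94·43 ≡ 46 (mod 333).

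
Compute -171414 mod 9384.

6882

-171414 = -19·9384 + 6882, so -171414 ≡ 6882 (mod 9384).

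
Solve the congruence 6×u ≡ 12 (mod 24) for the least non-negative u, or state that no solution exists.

gcd(6, 24) = 6, and 6 | 12, so solutions exist.
Divide through by 6: 1×u = 2 (mod 4).
1⁻¹ ≡ 1 (mod 4).
u ≡ 1×2 ≡ 2 (mod 4).
The smallest non-negative solution is u = 2.

2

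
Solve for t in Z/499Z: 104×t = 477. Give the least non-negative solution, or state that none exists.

gcd(104, 499) = 1, so a unique solution mod 499 exists.
104⁻¹ ≡ 24 (mod 499).
t ≡ 24×477 ≡ 470 (mod 499).

470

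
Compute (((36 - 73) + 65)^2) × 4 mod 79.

55

36 - 73 = -37 ≡ 42 (mod 79)
42 + 65 = 107 ≡ 28 (mod 79)
(28)^2 ≡ 73 (mod 79)
73 × 4 = 292 ≡ 55 (mod 79)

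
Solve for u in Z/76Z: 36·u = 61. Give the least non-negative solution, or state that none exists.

gcd(36, 76) = 4, and 4 does not divide 61.
So the congruence has no solution.

no solution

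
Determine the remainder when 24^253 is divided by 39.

By square-and-multiply:
253 in binary is 11111101, i.e. 253 = 128 + 64 + 32 + 16 + 8 + 4 + 1.
24^1 ≡ 24 (mod 39)
24^2 ≡ 24^2 = 576 ≡ 30 (mod 39)
24^4 ≡ 30^2 = 900 ≡ 3 (mod 39)
24^8 ≡ 3^2 = 9 (mod 39)
24^16 ≡ 9^2 = 81 ≡ 3 (mod 39)
24^32 ≡ 3^2 = 9 (mod 39)
24^64 ≡ 9^2 = 81 ≡ 3 (mod 39)
24^128 ≡ 3^2 = 9 (mod 39)
24^253 = 24^128 × 24^64 × 24^32 × 24^16 × 24^8 × 24^4 × 24^1 ≡ 9 × 3 × 9 × 3 × 9 × 3 × 24 (mod 39).
Accumulate the product:
9 × 3 = 27
27 × 9 = 243 ≡ 9
9 × 3 = 27
27 × 9 = 243 ≡ 9
9 × 3 = 27
27 × 24 = 648 ≡ 24

24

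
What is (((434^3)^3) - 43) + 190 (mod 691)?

337

(434)^3 ≡ 513 (mod 691)
(513)^3 ≡ 190 (mod 691)
190 - 43 = 147
147 + 190 = 337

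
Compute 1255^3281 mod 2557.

314

Using repeated squaring:
3281 in binary is 110011010001, i.e. 3281 = 2048 + 1024 + 128 + 64 + 16 + 1.
1255^1 ≡ 1255 (mod 2557)
1255^2 ≡ 1255^2 = 1575025 ≡ 2470 (mod 2557)
1255^4 ≡ 2470^2 = 6100900 ≡ 2455 (mod 2557)
1255^8 ≡ 2455^2 = 6027025 ≡ 176 (mod 2557)
1255^16 ≡ 176^2 = 30976 ≡ 292 (mod 2557)
1255^32 ≡ 292^2 = 85264 ≡ 883 (mod 2557)
1255^64 ≡ 883^2 = 779689 ≡ 2361 (mod 2557)
1255^128 ≡ 2361^2 = 5574321 ≡ 61 (mod 2557)
1255^256 ≡ 61^2 = 3721 ≡ 1164 (mod 2557)
1255^512 ≡ 1164^2 = 1354896 ≡ 2243 (mod 2557)
1255^1024 ≡ 2243^2 = 5031049 ≡ 1430 (mod 2557)
1255^2048 ≡ 1430^2 = 2044900 ≡ 1857 (mod 2557)
1255^3281 = 1255^2048 × 1255^1024 × 1255^128 × 1255^64 × 1255^16 × 1255^1 ≡ 1857 × 1430 × 61 × 2361 × 292 × 1255 (mod 2557).
Accumulate the product:
1857 × 1430 = 2655510 ≡ 1344
1344 × 61 = 81984 ≡ 160
160 × 2361 = 377760 ≡ 1881
1881 × 292 = 549252 ≡ 2054
2054 × 1255 = 2577770 ≡ 314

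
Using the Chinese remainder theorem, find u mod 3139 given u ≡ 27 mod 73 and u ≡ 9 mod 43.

611

73⁻¹ mod 43: 73·33 ≡ 1 (mod 43), so 73⁻¹ ≡ 33.
u = 27 + 73·((9 − 27)·33 mod 43) = 27 + 73·8 = 611.
Check: 611 mod 73 = 27, 611 mod 43 = 9. ✓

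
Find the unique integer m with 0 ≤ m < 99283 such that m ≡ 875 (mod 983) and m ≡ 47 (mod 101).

97209

983⁻¹ mod 101: 983·86 ≡ 1 (mod 101), so 983⁻¹ ≡ 86.
m = 875 + 983·((47 − 875)·86 mod 101) = 875 + 983·98 = 97209.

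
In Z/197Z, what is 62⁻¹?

143

197 = 3*62 + 11
62 = 5*11 + 7
11 = 1*7 + 4
7 = 1*4 + 3
4 = 1*3 + 1
3 = 3*1 + 0
gcd(62, 197) = 1, so the inverse exists.
Bézout: 1 = 17*197 − 54*62.
So 62⁻¹ ≡ −54 ≡ 143 (mod 197).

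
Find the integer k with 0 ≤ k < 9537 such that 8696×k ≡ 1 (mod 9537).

3368

9537 = 1·8696 + 841
8696 = 10·841 + 286
841 = 2·286 + 269
286 = 1·269 + 17
269 = 15·17 + 14
17 = 1·14 + 3
14 = 4·3 + 2
3 = 1·2 + 1
2 = 2·1 + 0
gcd(8696, 9537) = 1, so the inverse exists.
Back-substitute for 1:
1 = 1·3 − 1·2
  = −1·14 + 5·3
  = 5·17 − 6·14
  = −6·269 + 95·17
  = 95·286 − 101·269
  = −101·841 + 297·286
  = 297·8696 − 3071·841
  = −3071·9537 + 3368·8696
So 8696⁻¹ ≡ 3368 (mod 9537).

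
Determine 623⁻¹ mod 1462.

Run the extended Euclidean algorithm:
1462 = 2*623 + 216
623 = 2*216 + 191
216 = 1*191 + 25
191 = 7*25 + 16
25 = 1*16 + 9
16 = 1*9 + 7
9 = 1*7 + 2
7 = 3*2 + 1
2 = 2*1 + 0
gcd(623, 1462) = 1, so the inverse exists.
Back-substitute for 1:
1 = 1*7 − 3*2
  = −3*9 + 4*7
  = 4*16 − 7*9
  = −7*25 + 11*16
  = 11*191 − 84*25
  = −84*216 + 95*191
  = 95*623 − 274*216
  = −274*1462 + 643*623
So 623⁻¹ ≡ 643 (mod 1462).

643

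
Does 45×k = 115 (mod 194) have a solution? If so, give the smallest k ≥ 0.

175

gcd(45, 194) = 1, so a unique solution mod 194 exists.
45⁻¹ ≡ 69 (mod 194).
k ≡ 69×115 ≡ 175 (mod 194).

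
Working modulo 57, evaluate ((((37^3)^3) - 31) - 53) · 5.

50

(37)^3 ≡ 37 (mod 57)
(37)^3 ≡ 37 (mod 57)
37 - 31 = 6
6 - 53 = -47 ≡ 10 (mod 57)
10 · 5 = 50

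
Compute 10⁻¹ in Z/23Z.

23 = 2×10 + 3
10 = 3×3 + 1
3 = 3×1 + 0
gcd(10, 23) = 1, so the inverse exists.
Back-substitute for 1:
1 = 1×10 − 3×3
  = −3×23 + 7×10
So 10⁻¹ ≡ 7 (mod 23).

7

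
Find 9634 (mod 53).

41

9634 = 181×53 + 41, so 9634 ≡ 41 (mod 53).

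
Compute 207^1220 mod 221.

1220 in binary is 10011000100, i.e. 1220 = 1024 + 128 + 64 + 4.
207^1 ≡ 207 (mod 221)
207^2 ≡ 207^2 = 42849 ≡ 196 (mod 221)
207^4 ≡ 196^2 = 38416 ≡ 183 (mod 221)
207^8 ≡ 183^2 = 33489 ≡ 118 (mod 221)
207^16 ≡ 118^2 = 13924 ≡ 1 (mod 221)
207^32 ≡ 1^2 = 1 (mod 221)
207^64 ≡ 1^2 = 1 (mod 221)
207^128 ≡ 1^2 = 1 (mod 221)
207^256 ≡ 1^2 = 1 (mod 221)
207^512 ≡ 1^2 = 1 (mod 221)
207^1024 ≡ 1^2 = 1 (mod 221)
207^1220 = 207^1024 × 207^128 × 207^64 × 207^4 ≡ 1 × 1 × 1 × 183 (mod 221).
Accumulate the product:
1 × 1 = 1
1 × 1 = 1
1 × 183 = 183

183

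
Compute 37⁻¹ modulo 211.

Run the extended Euclidean algorithm:
211 = 5*37 + 26
37 = 1*26 + 11
26 = 2*11 + 4
11 = 2*4 + 3
4 = 1*3 + 1
3 = 3*1 + 0
gcd(37, 211) = 1, so the inverse exists.
Bézout: 1 = 10*211 − 57*37.
So 37⁻¹ ≡ −57 ≡ 154 (mod 211).

154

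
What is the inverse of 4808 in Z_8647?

4908

Apply the Euclidean algorithm and back-substitute:
8647 = 1·4808 + 3839
4808 = 1·3839 + 969
3839 = 3·969 + 932
969 = 1·932 + 37
932 = 25·37 + 7
37 = 5·7 + 2
7 = 3·2 + 1
2 = 2·1 + 0
gcd(4808, 8647) = 1, so the inverse exists.
Back-substitute for 1:
1 = 1·7 − 3·2
  = −3·37 + 16·7
  = 16·932 − 403·37
  = −403·969 + 419·932
  = 419·3839 − 1660·969
  = −1660·4808 + 2079·3839
  = 2079·8647 − 3739·4808
So 4808⁻¹ ≡ −3739 ≡ 4908 (mod 8647).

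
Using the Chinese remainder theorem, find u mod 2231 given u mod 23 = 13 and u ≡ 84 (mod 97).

1830

23⁻¹ mod 97: 23*38 ≡ 1 (mod 97), so 23⁻¹ ≡ 38.
u = 13 + 23*((84 − 13)*38 mod 97) = 13 + 23*79 = 1830.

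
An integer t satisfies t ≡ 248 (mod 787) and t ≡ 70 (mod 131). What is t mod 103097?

787⁻¹ mod 131: 787*1 ≡ 1 (mod 131), so 787⁻¹ ≡ 1.
t = 248 + 787*((70 − 248)*1 mod 131) = 248 + 787*84 = 66356.
Check: 66356 mod 787 = 248, 66356 mod 131 = 70. ✓

66356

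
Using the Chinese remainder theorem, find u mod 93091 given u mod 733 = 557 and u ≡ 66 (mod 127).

733⁻¹ mod 127: 733·35 ≡ 1 (mod 127), so 733⁻¹ ≡ 35.
u = 557 + 733·((66 − 557)·35 mod 127) = 557 + 733·87 = 64328.

64328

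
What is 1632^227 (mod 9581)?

Using repeated squaring:
227 in binary is 11100011, i.e. 227 = 128 + 64 + 32 + 2 + 1.
1632^1 ≡ 1632 (mod 9581)
1632^2 ≡ 1632^2 = 2663424 ≡ 9487 (mod 9581)
1632^4 ≡ 9487^2 = 90003169 ≡ 8836 (mod 9581)
1632^8 ≡ 8836^2 = 78074896 ≡ 8908 (mod 9581)
1632^16 ≡ 8908^2 = 79352464 ≡ 2622 (mod 9581)
1632^32 ≡ 2622^2 = 6874884 ≡ 5307 (mod 9581)
1632^64 ≡ 5307^2 = 28164249 ≡ 5690 (mod 9581)
1632^128 ≡ 5690^2 = 32376100 ≡ 1901 (mod 9581)
1632^227 = 1632^128 · 1632^64 · 1632^32 · 1632^2 · 1632^1 ≡ 1901 · 5690 · 5307 · 9487 · 1632 (mod 9581).
Accumulate the product:
1901 · 5690 = 10816690 ≡ 9322
9322 · 5307 = 49471854 ≡ 5151
5151 · 9487 = 48867537 ≡ 4437
4437 · 1632 = 7241184 ≡ 7529

7529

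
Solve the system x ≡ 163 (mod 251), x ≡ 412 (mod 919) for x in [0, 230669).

251⁻¹ mod 919: 251·692 ≡ 1 (mod 919), so 251⁻¹ ≡ 692.
x = 163 + 251·((412 − 163)·692 mod 919) = 163 + 251·455 = 114368.

114368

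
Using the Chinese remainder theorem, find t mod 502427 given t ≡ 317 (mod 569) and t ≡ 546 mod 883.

569⁻¹ mod 883: 569×419 ≡ 1 (mod 883), so 569⁻¹ ≡ 419.
t = 317 + 569×((546 − 317)×419 mod 883) = 317 + 569×587 = 334320.
Check: 334320 mod 569 = 317, 334320 mod 883 = 546. ✓

334320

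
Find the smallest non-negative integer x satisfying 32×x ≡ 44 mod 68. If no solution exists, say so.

12

gcd(32, 68) = 4, and 4 | 44, so solutions exist.
Divide through by 4: 8×x ≡ 11 (mod 17).
8⁻¹ ≡ 15 (mod 17).
x ≡ 15×11 ≡ 12 (mod 17).
The smallest non-negative solution is x = 12.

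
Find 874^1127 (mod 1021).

1005

874^1 ≡ 874 (mod 1021)
874^2 ≡ 874^2 = 763876 ≡ 168 (mod 1021)
874^4 ≡ 168^2 = 28224 ≡ 657 (mod 1021)
874^8 ≡ 657^2 = 431649 ≡ 787 (mod 1021)
874^16 ≡ 787^2 = 619369 ≡ 643 (mod 1021)
874^32 ≡ 643^2 = 413449 ≡ 965 (mod 1021)
874^64 ≡ 965^2 = 931225 ≡ 73 (mod 1021)
874^128 ≡ 73^2 = 5329 ≡ 224 (mod 1021)
874^256 ≡ 224^2 = 50176 ≡ 147 (mod 1021)
874^512 ≡ 147^2 = 21609 ≡ 168 (mod 1021)
874^1024 ≡ 168^2 = 28224 ≡ 657 (mod 1021)
874^1127 = 874^1024 · 874^64 · 874^32 · 874^4 · 874^2 · 874^1 ≡ 657 · 73 · 965 · 657 · 168 · 874 (mod 1021).
Accumulate the product:
657 · 73 = 47961 ≡ 995
995 · 965 = 960175 ≡ 435
435 · 657 = 285795 ≡ 936
936 · 168 = 157248 ≡ 14
14 · 874 = 12236 ≡ 1005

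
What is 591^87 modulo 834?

591^1 ≡ 591 (mod 834)
591^2 ≡ 591^2 = 349281 ≡ 669 (mod 834)
591^4 ≡ 669^2 = 447561 ≡ 537 (mod 834)
591^8 ≡ 537^2 = 288369 ≡ 639 (mod 834)
591^16 ≡ 639^2 = 408321 ≡ 495 (mod 834)
591^32 ≡ 495^2 = 245025 ≡ 663 (mod 834)
591^64 ≡ 663^2 = 439569 ≡ 51 (mod 834)
591^87 = 591^64 · 591^16 · 591^4 · 591^2 · 591^1 ≡ 51 · 495 · 537 · 669 · 591 (mod 834).
Accumulate the product:
51 · 495 = 25245 ≡ 225
225 · 537 = 120825 ≡ 729
729 · 669 = 487701 ≡ 645
645 · 591 = 381195 ≡ 57

57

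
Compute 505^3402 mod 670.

By square-and-multiply:
505^1 ≡ 505 (mod 670)
505^2 ≡ 505^2 = 255025 ≡ 425 (mod 670)
505^4 ≡ 425^2 = 180625 ≡ 395 (mod 670)
505^8 ≡ 395^2 = 156025 ≡ 585 (mod 670)
505^16 ≡ 585^2 = 342225 ≡ 525 (mod 670)
505^32 ≡ 525^2 = 275625 ≡ 255 (mod 670)
505^64 ≡ 255^2 = 65025 ≡ 35 (mod 670)
505^128 ≡ 35^2 = 1225 ≡ 555 (mod 670)
505^256 ≡ 555^2 = 308025 ≡ 495 (mod 670)
505^512 ≡ 495^2 = 245025 ≡ 475 (mod 670)
505^1024 ≡ 475^2 = 225625 ≡ 505 (mod 670)
505^2048 ≡ 505^2 = 255025 ≡ 425 (mod 670)
505^3402 = 505^2048 × 505^1024 × 505^256 × 505^64 × 505^8 × 505^2 ≡ 425 × 505 × 495 × 35 × 585 × 425 (mod 670).
Accumulate the product:
425 × 505 = 214625 ≡ 225
225 × 495 = 111375 ≡ 155
155 × 35 = 5425 ≡ 65
65 × 585 = 38025 ≡ 505
505 × 425 = 214625 ≡ 225

225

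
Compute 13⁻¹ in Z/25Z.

2

25 = 1·13 + 12
13 = 1·12 + 1
12 = 12·1 + 0
gcd(13, 25) = 1, so the inverse exists.
Bézout: 1 = −1·25 + 2·13.
So 13⁻¹ ≡ 2 (mod 25).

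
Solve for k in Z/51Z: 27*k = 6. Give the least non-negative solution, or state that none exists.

gcd(27, 51) = 3, and 3 | 6, so solutions exist.
Divide through by 3: 9*k = 2 (mod 17).
9⁻¹ ≡ 2 (mod 17).
k ≡ 2*2 ≡ 4 (mod 17).
The smallest non-negative solution is k = 4.

4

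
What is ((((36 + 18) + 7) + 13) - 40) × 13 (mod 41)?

32

36 + 18 = 54 ≡ 13 (mod 41)
13 + 7 = 20
20 + 13 = 33
33 - 40 = -7 ≡ 34 (mod 41)
34 × 13 = 442 ≡ 32 (mod 41)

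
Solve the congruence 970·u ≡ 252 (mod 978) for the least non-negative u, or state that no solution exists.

gcd(970, 978) = 2, and 2 | 252, so solutions exist.
Divide through by 2: 485·u ≡ 126 (mod 489).
485⁻¹ ≡ 122 (mod 489).
u ≡ 122·126 ≡ 213 (mod 489).
The smallest non-negative solution is u = 213.

213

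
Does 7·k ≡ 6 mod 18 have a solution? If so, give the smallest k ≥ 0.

gcd(7, 18) = 1, so a unique solution mod 18 exists.
7⁻¹ ≡ 13 (mod 18).
k ≡ 13·6 ≡ 6 (mod 18).

6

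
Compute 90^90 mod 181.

180

Compute successive squares:
90^1 ≡ 90 (mod 181)
90^2 ≡ 90^2 = 8100 ≡ 136 (mod 181)
90^4 ≡ 136^2 = 18496 ≡ 34 (mod 181)
90^8 ≡ 34^2 = 1156 ≡ 70 (mod 181)
90^16 ≡ 70^2 = 4900 ≡ 13 (mod 181)
90^32 ≡ 13^2 = 169 (mod 181)
90^64 ≡ 169^2 = 28561 ≡ 144 (mod 181)
90^90 = 90^64 * 90^16 * 90^8 * 90^2 ≡ 144 * 13 * 70 * 136 (mod 181).
Accumulate the product:
144 * 13 = 1872 ≡ 62
62 * 70 = 4340 ≡ 177
177 * 136 = 24072 ≡ 180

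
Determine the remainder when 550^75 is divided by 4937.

2020

550^1 ≡ 550 (mod 4937)
550^2 ≡ 550^2 = 302500 ≡ 1343 (mod 4937)
550^4 ≡ 1343^2 = 1803649 ≡ 1644 (mod 4937)
550^8 ≡ 1644^2 = 2702736 ≡ 2197 (mod 4937)
550^16 ≡ 2197^2 = 4826809 ≡ 3360 (mod 4937)
550^32 ≡ 3360^2 = 11289600 ≡ 3618 (mod 4937)
550^64 ≡ 3618^2 = 13089924 ≡ 1937 (mod 4937)
550^75 = 550^64 × 550^8 × 550^2 × 550^1 ≡ 1937 × 2197 × 1343 × 550 (mod 4937).
Accumulate the product:
1937 × 2197 = 4255589 ≡ 4832
4832 × 1343 = 6489376 ≡ 2158
2158 × 550 = 1186900 ≡ 2020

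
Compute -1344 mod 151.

15

-1344 = -9*151 + 15, so -1344 ≡ 15 (mod 151).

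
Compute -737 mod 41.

-737 = -18*41 + 1, so -737 ≡ 1 (mod 41).

1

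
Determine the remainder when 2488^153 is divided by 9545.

8838

153 in binary is 10011001, i.e. 153 = 128 + 16 + 8 + 1.
2488^1 ≡ 2488 (mod 9545)
2488^2 ≡ 2488^2 = 6190144 ≡ 4984 (mod 9545)
2488^4 ≡ 4984^2 = 24840256 ≡ 4166 (mod 9545)
2488^8 ≡ 4166^2 = 17355556 ≡ 2746 (mod 9545)
2488^16 ≡ 2746^2 = 7540516 ≡ 9511 (mod 9545)
2488^32 ≡ 9511^2 = 90459121 ≡ 1156 (mod 9545)
2488^64 ≡ 1156^2 = 1336336 ≡ 36 (mod 9545)
2488^128 ≡ 36^2 = 1296 (mod 9545)
2488^153 = 2488^128 * 2488^16 * 2488^8 * 2488^1 ≡ 1296 * 9511 * 2746 * 2488 (mod 9545).
Accumulate the product:
1296 * 9511 = 12326256 ≡ 3661
3661 * 2746 = 10053106 ≡ 2221
2221 * 2488 = 5525848 ≡ 8838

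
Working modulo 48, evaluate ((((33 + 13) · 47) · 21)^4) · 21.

33 + 13 = 46
46 · 47 = 2162 ≡ 2 (mod 48)
2 · 21 = 42
(42)^4 ≡ 0 (mod 48)
0 · 21 = 0

0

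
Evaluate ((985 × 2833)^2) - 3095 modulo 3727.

985 × 2833 = 2790505 ≡ 2709 (mod 3727)
(2709)^2 ≡ 218 (mod 3727)
218 - 3095 = -2877 ≡ 850 (mod 3727)

850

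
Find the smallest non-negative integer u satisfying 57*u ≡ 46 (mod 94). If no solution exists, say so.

14

gcd(57, 94) = 1, so a unique solution mod 94 exists.
57⁻¹ ≡ 33 (mod 94).
u ≡ 33*46 ≡ 14 (mod 94).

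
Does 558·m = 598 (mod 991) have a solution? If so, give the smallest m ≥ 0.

953

gcd(558, 991) = 1, so a unique solution mod 991 exists.
558⁻¹ ≡ 222 (mod 991).
m ≡ 222·598 ≡ 953 (mod 991).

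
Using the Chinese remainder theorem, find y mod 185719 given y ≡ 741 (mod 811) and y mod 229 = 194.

61566

811⁻¹ mod 229: 811×205 ≡ 1 (mod 229), so 811⁻¹ ≡ 205.
y = 741 + 811×((194 − 741)×205 mod 229) = 741 + 811×75 = 61566.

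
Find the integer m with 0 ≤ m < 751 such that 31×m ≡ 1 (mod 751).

533

By the extended Euclidean algorithm:
751 = 24×31 + 7
31 = 4×7 + 3
7 = 2×3 + 1
3 = 3×1 + 0
gcd(31, 751) = 1, so the inverse exists.
Bézout: 1 = 9×751 − 218×31.
So 31⁻¹ ≡ −218 ≡ 533 (mod 751).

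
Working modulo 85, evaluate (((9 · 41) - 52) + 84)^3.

31

9 · 41 = 369 ≡ 29 (mod 85)
29 - 52 = -23 ≡ 62 (mod 85)
62 + 84 = 146 ≡ 61 (mod 85)
(61)^3 ≡ 31 (mod 85)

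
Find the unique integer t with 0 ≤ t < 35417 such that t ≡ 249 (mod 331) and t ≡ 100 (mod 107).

20109

331⁻¹ mod 107: 331·75 ≡ 1 (mod 107), so 331⁻¹ ≡ 75.
t = 249 + 331·((100 − 249)·75 mod 107) = 249 + 331·60 = 20109.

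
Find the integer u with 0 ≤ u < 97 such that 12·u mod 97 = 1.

Run the extended Euclidean algorithm:
97 = 8·12 + 1
12 = 12·1 + 0
gcd(12, 97) = 1, so the inverse exists.
Back-substitute for 1:
1 = 1·97 − 8·12
So 12⁻¹ ≡ −8 ≡ 89 (mod 97).

89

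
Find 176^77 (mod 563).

467

Using repeated squaring:
176^1 ≡ 176 (mod 563)
176^2 ≡ 176^2 = 30976 ≡ 11 (mod 563)
176^4 ≡ 11^2 = 121 (mod 563)
176^8 ≡ 121^2 = 14641 ≡ 3 (mod 563)
176^16 ≡ 3^2 = 9 (mod 563)
176^32 ≡ 9^2 = 81 (mod 563)
176^64 ≡ 81^2 = 6561 ≡ 368 (mod 563)
176^77 = 176^64 × 176^8 × 176^4 × 176^1 ≡ 368 × 3 × 121 × 176 (mod 563).
Accumulate the product:
368 × 3 = 1104 ≡ 541
541 × 121 = 65461 ≡ 153
153 × 176 = 26928 ≡ 467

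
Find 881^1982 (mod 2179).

803

881^1 ≡ 881 (mod 2179)
881^2 ≡ 881^2 = 776161 ≡ 437 (mod 2179)
881^4 ≡ 437^2 = 190969 ≡ 1396 (mod 2179)
881^8 ≡ 1396^2 = 1948816 ≡ 790 (mod 2179)
881^16 ≡ 790^2 = 624100 ≡ 906 (mod 2179)
881^32 ≡ 906^2 = 820836 ≡ 1532 (mod 2179)
881^64 ≡ 1532^2 = 2347024 ≡ 241 (mod 2179)
881^128 ≡ 241^2 = 58081 ≡ 1427 (mod 2179)
881^256 ≡ 1427^2 = 2036329 ≡ 1143 (mod 2179)
881^512 ≡ 1143^2 = 1306449 ≡ 1228 (mod 2179)
881^1024 ≡ 1228^2 = 1507984 ≡ 116 (mod 2179)
881^1982 = 881^1024 * 881^512 * 881^256 * 881^128 * 881^32 * 881^16 * 881^8 * 881^4 * 881^2 ≡ 116 * 1228 * 1143 * 1427 * 1532 * 906 * 790 * 1396 * 437 (mod 2179).
Accumulate the product:
116 * 1228 = 142448 ≡ 813
813 * 1143 = 929259 ≡ 1005
1005 * 1427 = 1434135 ≡ 353
353 * 1532 = 540796 ≡ 404
404 * 906 = 366024 ≡ 2131
2131 * 790 = 1683490 ≡ 1302
1302 * 1396 = 1817592 ≡ 306
306 * 437 = 133722 ≡ 803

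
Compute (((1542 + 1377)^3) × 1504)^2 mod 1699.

1542 + 1377 = 2919 ≡ 1220 (mod 1699)
(1220)^3 ≡ 974 (mod 1699)
974 × 1504 = 1464896 ≡ 358 (mod 1699)
(358)^2 ≡ 739 (mod 1699)

739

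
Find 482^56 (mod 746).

56 in binary is 111000, i.e. 56 = 32 + 16 + 8.
482^1 ≡ 482 (mod 746)
482^2 ≡ 482^2 = 232324 ≡ 318 (mod 746)
482^4 ≡ 318^2 = 101124 ≡ 414 (mod 746)
482^8 ≡ 414^2 = 171396 ≡ 562 (mod 746)
482^16 ≡ 562^2 = 315844 ≡ 286 (mod 746)
482^32 ≡ 286^2 = 81796 ≡ 482 (mod 746)
482^56 = 482^32 · 482^16 · 482^8 ≡ 482 · 286 · 562 (mod 746).
Accumulate the product:
482 · 286 = 137852 ≡ 588
588 · 562 = 330456 ≡ 724

724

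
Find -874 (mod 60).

26

-874 = -15×60 + 26, so -874 ≡ 26 (mod 60).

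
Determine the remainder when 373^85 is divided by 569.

By square-and-multiply:
85 in binary is 1010101, i.e. 85 = 64 + 16 + 4 + 1.
373^1 ≡ 373 (mod 569)
373^2 ≡ 373^2 = 139129 ≡ 293 (mod 569)
373^4 ≡ 293^2 = 85849 ≡ 499 (mod 569)
373^8 ≡ 499^2 = 249001 ≡ 348 (mod 569)
373^16 ≡ 348^2 = 121104 ≡ 476 (mod 569)
373^32 ≡ 476^2 = 226576 ≡ 114 (mod 569)
373^64 ≡ 114^2 = 12996 ≡ 478 (mod 569)
373^85 = 373^64 × 373^16 × 373^4 × 373^1 ≡ 478 × 476 × 499 × 373 (mod 569).
Accumulate the product:
478 × 476 = 227528 ≡ 497
497 × 499 = 248003 ≡ 488
488 × 373 = 182024 ≡ 513

513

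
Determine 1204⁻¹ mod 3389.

76

Run the extended Euclidean algorithm:
3389 = 2·1204 + 981
1204 = 1·981 + 223
981 = 4·223 + 89
223 = 2·89 + 45
89 = 1·45 + 44
45 = 1·44 + 1
44 = 44·1 + 0
gcd(1204, 3389) = 1, so the inverse exists.
Back-substitute for 1:
1 = 1·45 − 1·44
  = −1·89 + 2·45
  = 2·223 − 5·89
  = −5·981 + 22·223
  = 22·1204 − 27·981
  = −27·3389 + 76·1204
So 1204⁻¹ ≡ 76 (mod 3389).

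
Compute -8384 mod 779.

-8384 = -11×779 + 185, so -8384 ≡ 185 (mod 779).

185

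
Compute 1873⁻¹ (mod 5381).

4861

5381 = 2*1873 + 1635
1873 = 1*1635 + 238
1635 = 6*238 + 207
238 = 1*207 + 31
207 = 6*31 + 21
31 = 1*21 + 10
21 = 2*10 + 1
10 = 10*1 + 0
gcd(1873, 5381) = 1, so the inverse exists.
Back-substitute for 1:
1 = 1*21 − 2*10
  = −2*31 + 3*21
  = 3*207 − 20*31
  = −20*238 + 23*207
  = 23*1635 − 158*238
  = −158*1873 + 181*1635
  = 181*5381 − 520*1873
So 1873⁻¹ ≡ −520 ≡ 4861 (mod 5381).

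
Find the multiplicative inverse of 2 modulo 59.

Run the extended Euclidean algorithm:
59 = 29·2 + 1
2 = 2·1 + 0
gcd(2, 59) = 1, so the inverse exists.
Bézout: 1 = 1·59 − 29·2.
So 2⁻¹ ≡ −29 ≡ 30 (mod 59).

30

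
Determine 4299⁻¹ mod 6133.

Run the extended Euclidean algorithm:
6133 = 1×4299 + 1834
4299 = 2×1834 + 631
1834 = 2×631 + 572
631 = 1×572 + 59
572 = 9×59 + 41
59 = 1×41 + 18
41 = 2×18 + 5
18 = 3×5 + 3
5 = 1×3 + 2
3 = 1×2 + 1
2 = 2×1 + 0
gcd(4299, 6133) = 1, so the inverse exists.
Back-substitute for 1:
1 = 1×3 − 1×2
  = −1×5 + 2×3
  = 2×18 − 7×5
  = −7×41 + 16×18
  = 16×59 − 23×41
  = −23×572 + 223×59
  = 223×631 − 246×572
  = −246×1834 + 715×631
  = 715×4299 − 1676×1834
  = −1676×6133 + 2391×4299
So 4299⁻¹ ≡ 2391 (mod 6133).

2391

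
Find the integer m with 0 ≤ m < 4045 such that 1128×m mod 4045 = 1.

3482

4045 = 3·1128 + 661
1128 = 1·661 + 467
661 = 1·467 + 194
467 = 2·194 + 79
194 = 2·79 + 36
79 = 2·36 + 7
36 = 5·7 + 1
7 = 7·1 + 0
gcd(1128, 4045) = 1, so the inverse exists.
Bézout: 1 = 157·4045 − 563·1128.
So 1128⁻¹ ≡ −563 ≡ 3482 (mod 4045).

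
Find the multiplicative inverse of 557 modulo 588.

Apply the Euclidean algorithm and back-substitute:
588 = 1×557 + 31
557 = 17×31 + 30
31 = 1×30 + 1
30 = 30×1 + 0
gcd(557, 588) = 1, so the inverse exists.
Bézout: 1 = 18×588 − 19×557.
So 557⁻¹ ≡ −19 ≡ 569 (mod 588).

569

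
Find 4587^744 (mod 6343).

1211

Using repeated squaring:
744 in binary is 1011101000, i.e. 744 = 512 + 128 + 64 + 32 + 8.
4587^1 ≡ 4587 (mod 6343)
4587^2 ≡ 4587^2 = 21040569 ≡ 838 (mod 6343)
4587^4 ≡ 838^2 = 702244 ≡ 4514 (mod 6343)
4587^8 ≡ 4514^2 = 20376196 ≡ 2480 (mod 6343)
4587^16 ≡ 2480^2 = 6150400 ≡ 4033 (mod 6343)
4587^32 ≡ 4033^2 = 16265089 ≡ 1637 (mod 6343)
4587^64 ≡ 1637^2 = 2679769 ≡ 3023 (mod 6343)
4587^128 ≡ 3023^2 = 9138529 ≡ 4609 (mod 6343)
4587^256 ≡ 4609^2 = 21242881 ≡ 174 (mod 6343)
4587^512 ≡ 174^2 = 30276 ≡ 4904 (mod 6343)
4587^744 = 4587^512 × 4587^128 × 4587^64 × 4587^32 × 4587^8 ≡ 4904 × 4609 × 3023 × 1637 × 2480 (mod 6343).
Accumulate the product:
4904 × 4609 = 22602536 ≡ 2427
2427 × 3023 = 7336821 ≡ 4313
4313 × 1637 = 7060381 ≡ 622
622 × 2480 = 1542560 ≡ 1211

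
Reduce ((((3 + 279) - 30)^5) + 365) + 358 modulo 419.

338

3 + 279 = 282
282 - 30 = 252
(252)^5 ≡ 34 (mod 419)
34 + 365 = 399
399 + 358 = 757 ≡ 338 (mod 419)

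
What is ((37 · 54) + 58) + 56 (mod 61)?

38

37 · 54 = 1998 ≡ 46 (mod 61)
46 + 58 = 104 ≡ 43 (mod 61)
43 + 56 = 99 ≡ 38 (mod 61)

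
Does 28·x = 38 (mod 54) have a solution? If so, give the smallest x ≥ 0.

gcd(28, 54) = 2, and 2 | 38, so solutions exist.
Divide through by 2: 14·x ≡ 19 (mod 27).
14⁻¹ ≡ 2 (mod 27).
x ≡ 2·19 ≡ 11 (mod 27).
The smallest non-negative solution is x = 11.

11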